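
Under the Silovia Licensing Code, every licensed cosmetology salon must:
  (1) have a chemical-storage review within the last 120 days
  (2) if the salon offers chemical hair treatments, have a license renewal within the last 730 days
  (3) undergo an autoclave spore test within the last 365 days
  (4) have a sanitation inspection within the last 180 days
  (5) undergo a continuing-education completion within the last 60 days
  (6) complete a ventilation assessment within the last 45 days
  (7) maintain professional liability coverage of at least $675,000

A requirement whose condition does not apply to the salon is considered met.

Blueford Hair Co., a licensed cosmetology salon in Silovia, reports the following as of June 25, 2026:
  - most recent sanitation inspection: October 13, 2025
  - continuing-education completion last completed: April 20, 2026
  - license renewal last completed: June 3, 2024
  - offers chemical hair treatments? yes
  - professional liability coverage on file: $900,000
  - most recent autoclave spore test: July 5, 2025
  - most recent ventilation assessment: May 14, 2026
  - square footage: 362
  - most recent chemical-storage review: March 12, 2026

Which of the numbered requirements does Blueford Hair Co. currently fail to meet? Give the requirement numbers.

1. chemical-storage review 105 days ago vs limit 120 → met
2. condition 'offers chemical hair treatments' holds; license renewal 752 days ago vs limit 730 → not met
3. autoclave spore test 355 days ago vs limit 365 → met
4. sanitation inspection 255 days ago vs limit 180 → not met
5. continuing-education completion 66 days ago vs limit 60 → not met
6. ventilation assessment 42 days ago vs limit 45 → met
7. professional liability coverage $900,000 ≥ $675,000 → met
Not met: 2, 4, 5

2, 4, 5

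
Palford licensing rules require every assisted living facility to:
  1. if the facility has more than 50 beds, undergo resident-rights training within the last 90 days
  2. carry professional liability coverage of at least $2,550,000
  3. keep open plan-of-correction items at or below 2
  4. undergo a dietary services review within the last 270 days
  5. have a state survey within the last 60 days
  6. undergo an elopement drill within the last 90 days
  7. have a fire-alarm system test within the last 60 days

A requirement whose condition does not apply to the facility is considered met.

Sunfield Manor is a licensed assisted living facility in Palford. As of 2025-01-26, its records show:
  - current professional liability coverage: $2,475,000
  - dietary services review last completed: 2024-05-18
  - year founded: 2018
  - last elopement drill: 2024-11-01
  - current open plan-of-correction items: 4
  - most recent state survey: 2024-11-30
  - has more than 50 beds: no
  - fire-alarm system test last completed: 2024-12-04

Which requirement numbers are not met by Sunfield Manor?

1. condition 'has more than 50 beds' does not hold → requirement n/a → met
2. professional liability coverage $2,475,000 < $2,550,000 → not met
3. open plan-of-correction items 4 > 2 → not met
4. dietary services review 253 days ago vs limit 270 → met
5. state survey 57 days ago vs limit 60 → met
6. elopement drill 86 days ago vs limit 90 → met
7. fire-alarm system test 53 days ago vs limit 60 → met
Not met: 2, 3

2, 3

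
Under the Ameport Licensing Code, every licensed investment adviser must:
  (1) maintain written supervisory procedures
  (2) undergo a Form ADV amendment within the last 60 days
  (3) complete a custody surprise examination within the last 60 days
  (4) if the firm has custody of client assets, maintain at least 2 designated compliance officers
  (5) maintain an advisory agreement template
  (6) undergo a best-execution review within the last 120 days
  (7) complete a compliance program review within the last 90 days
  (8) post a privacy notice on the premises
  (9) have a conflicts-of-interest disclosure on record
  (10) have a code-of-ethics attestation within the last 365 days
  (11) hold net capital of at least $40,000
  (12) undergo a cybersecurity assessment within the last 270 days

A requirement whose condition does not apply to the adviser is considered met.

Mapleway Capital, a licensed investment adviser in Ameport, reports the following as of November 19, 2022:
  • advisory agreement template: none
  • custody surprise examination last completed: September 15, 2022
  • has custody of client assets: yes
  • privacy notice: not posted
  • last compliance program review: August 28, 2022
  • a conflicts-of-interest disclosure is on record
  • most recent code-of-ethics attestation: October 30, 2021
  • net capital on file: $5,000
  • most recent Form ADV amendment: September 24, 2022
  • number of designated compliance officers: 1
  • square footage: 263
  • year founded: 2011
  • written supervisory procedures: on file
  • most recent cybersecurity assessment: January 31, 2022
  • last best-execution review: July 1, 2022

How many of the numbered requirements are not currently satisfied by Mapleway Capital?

8

1. written supervisory procedures present → met
2. Form ADV amendment 56 days ago vs limit 60 → met
3. custody surprise examination 65 days ago vs limit 60 → not met
4. condition 'has custody of client assets' holds; designated compliance officers 1 < 2 → not met
5. advisory agreement template absent → not met
6. best-execution review 141 days ago vs limit 120 → not met
7. compliance program review 83 days ago vs limit 90 → met
8. privacy notice absent → not met
9. conflicts-of-interest disclosure present → met
10. code-of-ethics attestation 385 days ago vs limit 365 → not met
11. net capital $5,000 < $40,000 → not met
12. cybersecurity assessment 292 days ago vs limit 270 → not met
Not met: 8 of 12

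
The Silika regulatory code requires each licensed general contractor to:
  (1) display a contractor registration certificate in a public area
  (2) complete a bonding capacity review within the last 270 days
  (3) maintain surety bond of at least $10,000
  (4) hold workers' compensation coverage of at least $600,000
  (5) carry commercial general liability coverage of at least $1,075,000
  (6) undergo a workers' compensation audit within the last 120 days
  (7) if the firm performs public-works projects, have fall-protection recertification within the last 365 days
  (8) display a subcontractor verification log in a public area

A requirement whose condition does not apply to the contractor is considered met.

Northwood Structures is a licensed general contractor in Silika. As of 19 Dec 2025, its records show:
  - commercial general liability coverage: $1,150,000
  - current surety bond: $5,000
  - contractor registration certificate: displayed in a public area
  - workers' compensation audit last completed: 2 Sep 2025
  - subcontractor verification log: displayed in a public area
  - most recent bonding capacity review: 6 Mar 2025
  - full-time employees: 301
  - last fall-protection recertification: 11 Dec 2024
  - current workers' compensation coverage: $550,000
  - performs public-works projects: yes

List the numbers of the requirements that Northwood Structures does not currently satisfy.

1. contractor registration certificate present → met
2. bonding capacity review 288 days ago vs limit 270 → not met
3. surety bond $5,000 < $10,000 → not met
4. workers' compensation coverage $550,000 < $600,000 → not met
5. commercial general liability coverage $1,150,000 ≥ $1,075,000 → met
6. workers' compensation audit 108 days ago vs limit 120 → met
7. condition 'performs public-works projects' holds; fall-protection recertification 373 days ago vs limit 365 → not met
8. subcontractor verification log present → met
Not met: 2, 3, 4, 7

2, 3, 4, 7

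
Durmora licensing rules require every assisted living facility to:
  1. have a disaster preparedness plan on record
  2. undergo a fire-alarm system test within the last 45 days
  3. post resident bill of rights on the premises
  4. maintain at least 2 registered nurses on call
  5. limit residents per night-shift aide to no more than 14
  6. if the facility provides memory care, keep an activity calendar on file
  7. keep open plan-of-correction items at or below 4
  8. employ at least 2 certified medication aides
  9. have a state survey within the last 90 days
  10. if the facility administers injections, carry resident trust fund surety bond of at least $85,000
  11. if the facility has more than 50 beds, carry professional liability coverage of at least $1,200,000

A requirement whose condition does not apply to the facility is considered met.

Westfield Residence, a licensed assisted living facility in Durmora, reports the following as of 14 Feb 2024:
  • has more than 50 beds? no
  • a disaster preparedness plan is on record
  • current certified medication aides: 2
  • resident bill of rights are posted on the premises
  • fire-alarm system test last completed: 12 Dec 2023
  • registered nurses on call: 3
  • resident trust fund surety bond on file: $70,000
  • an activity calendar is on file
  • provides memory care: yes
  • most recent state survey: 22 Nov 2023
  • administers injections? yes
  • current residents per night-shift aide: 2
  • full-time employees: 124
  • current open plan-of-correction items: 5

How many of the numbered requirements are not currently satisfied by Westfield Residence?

3

1. disaster preparedness plan present → met
2. fire-alarm system test 64 days ago vs limit 45 → not met
3. resident bill of rights present → met
4. registered nurses on call 3 ≥ 2 → met
5. residents per night-shift aide 2 ≤ 14 → met
6. condition 'provides memory care' holds; activity calendar present → met
7. open plan-of-correction items 5 > 4 → not met
8. certified medication aides 2 ≥ 2 → met
9. state survey 84 days ago vs limit 90 → met
10. condition 'administers injections' holds; resident trust fund surety bond $70,000 < $85,000 → not met
11. condition 'has more than 50 beds' does not hold → requirement n/a → met
Not met: 3 of 11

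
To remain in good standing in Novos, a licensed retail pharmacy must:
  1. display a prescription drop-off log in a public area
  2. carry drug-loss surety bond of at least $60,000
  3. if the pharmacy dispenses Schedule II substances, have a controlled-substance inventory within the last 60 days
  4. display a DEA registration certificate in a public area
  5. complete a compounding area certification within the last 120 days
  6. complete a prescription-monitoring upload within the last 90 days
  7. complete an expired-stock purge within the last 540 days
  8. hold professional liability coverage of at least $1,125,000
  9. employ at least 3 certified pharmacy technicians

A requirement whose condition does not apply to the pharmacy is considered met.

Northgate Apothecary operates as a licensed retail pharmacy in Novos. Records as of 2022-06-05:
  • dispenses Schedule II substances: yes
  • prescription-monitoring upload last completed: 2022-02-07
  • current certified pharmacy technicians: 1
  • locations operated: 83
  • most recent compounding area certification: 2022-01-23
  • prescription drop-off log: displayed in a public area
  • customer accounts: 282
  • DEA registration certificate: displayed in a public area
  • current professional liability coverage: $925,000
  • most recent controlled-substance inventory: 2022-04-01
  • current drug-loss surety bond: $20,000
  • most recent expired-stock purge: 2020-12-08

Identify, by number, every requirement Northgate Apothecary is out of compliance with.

2, 3, 5, 6, 7, 8, 9

1. prescription drop-off log present → met
2. drug-loss surety bond $20,000 < $60,000 → not met
3. condition 'dispenses Schedule II substances' holds; controlled-substance inventory 65 days ago vs limit 60 → not met
4. DEA registration certificate present → met
5. compounding area certification 133 days ago vs limit 120 → not met
6. prescription-monitoring upload 118 days ago vs limit 90 → not met
7. expired-stock purge 544 days ago vs limit 540 → not met
8. professional liability coverage $925,000 < $1,125,000 → not met
9. certified pharmacy technicians 1 < 3 → not met
Not met: 2, 3, 5, 6, 7, 8, 9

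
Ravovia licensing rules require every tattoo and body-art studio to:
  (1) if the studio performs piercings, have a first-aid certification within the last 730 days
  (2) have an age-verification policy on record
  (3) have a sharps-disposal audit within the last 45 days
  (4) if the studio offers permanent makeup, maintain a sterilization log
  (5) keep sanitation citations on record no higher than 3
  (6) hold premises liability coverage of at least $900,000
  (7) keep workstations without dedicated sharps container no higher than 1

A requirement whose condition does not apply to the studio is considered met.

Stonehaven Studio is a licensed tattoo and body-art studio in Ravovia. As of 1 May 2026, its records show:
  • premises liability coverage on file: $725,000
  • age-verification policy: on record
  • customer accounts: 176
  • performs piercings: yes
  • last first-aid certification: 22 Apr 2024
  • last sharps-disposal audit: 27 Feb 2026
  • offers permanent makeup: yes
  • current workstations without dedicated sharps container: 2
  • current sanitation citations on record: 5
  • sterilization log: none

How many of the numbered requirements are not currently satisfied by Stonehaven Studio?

6

1. condition 'performs piercings' holds; first-aid certification 739 days ago vs limit 730 → not met
2. age-verification policy present → met
3. sharps-disposal audit 63 days ago vs limit 45 → not met
4. condition 'offers permanent makeup' holds; sterilization log absent → not met
5. sanitation citations on record 5 > 3 → not met
6. premises liability coverage $725,000 < $900,000 → not met
7. workstations without dedicated sharps container 2 > 1 → not met
Not met: 6 of 7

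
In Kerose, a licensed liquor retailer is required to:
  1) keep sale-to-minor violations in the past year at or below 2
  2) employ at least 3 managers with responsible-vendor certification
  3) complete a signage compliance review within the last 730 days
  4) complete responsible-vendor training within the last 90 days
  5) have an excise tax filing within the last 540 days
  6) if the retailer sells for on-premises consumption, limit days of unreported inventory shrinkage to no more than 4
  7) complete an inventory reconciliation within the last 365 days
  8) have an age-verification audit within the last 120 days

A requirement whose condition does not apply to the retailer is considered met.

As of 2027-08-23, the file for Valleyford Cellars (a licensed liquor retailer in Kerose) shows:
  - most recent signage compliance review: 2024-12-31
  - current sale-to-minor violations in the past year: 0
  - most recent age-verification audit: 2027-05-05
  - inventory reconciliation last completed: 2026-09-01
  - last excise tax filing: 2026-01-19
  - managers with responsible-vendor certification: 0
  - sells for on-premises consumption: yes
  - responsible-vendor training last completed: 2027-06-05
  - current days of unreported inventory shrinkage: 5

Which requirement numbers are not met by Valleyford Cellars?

1. sale-to-minor violations in the past year 0 ≤ 2 → met
2. managers with responsible-vendor certification 0 < 3 → not met
3. signage compliance review 965 days ago vs limit 730 → not met
4. responsible-vendor training 79 days ago vs limit 90 → met
5. excise tax filing 581 days ago vs limit 540 → not met
6. condition 'sells for on-premises consumption' holds; days of unreported inventory shrinkage 5 > 4 → not met
7. inventory reconciliation 356 days ago vs limit 365 → met
8. age-verification audit 110 days ago vs limit 120 → met
Not met: 2, 3, 5, 6

2, 3, 5, 6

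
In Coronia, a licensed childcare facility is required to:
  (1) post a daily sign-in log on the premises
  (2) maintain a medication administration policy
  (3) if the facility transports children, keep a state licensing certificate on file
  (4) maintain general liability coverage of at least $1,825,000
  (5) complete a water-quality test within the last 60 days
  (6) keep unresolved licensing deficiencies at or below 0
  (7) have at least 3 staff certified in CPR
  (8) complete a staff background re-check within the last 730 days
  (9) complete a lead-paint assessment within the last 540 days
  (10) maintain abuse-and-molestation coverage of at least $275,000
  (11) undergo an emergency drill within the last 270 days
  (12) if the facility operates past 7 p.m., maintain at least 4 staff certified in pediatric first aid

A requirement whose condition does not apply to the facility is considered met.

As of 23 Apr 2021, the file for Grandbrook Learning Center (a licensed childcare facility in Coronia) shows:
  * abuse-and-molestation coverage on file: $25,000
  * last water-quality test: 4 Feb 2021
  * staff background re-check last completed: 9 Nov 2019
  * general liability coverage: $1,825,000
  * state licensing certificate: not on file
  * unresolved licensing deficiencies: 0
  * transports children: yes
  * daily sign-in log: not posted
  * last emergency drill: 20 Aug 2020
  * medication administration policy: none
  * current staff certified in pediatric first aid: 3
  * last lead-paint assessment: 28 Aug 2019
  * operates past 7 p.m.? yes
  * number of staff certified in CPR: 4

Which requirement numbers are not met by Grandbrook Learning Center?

1. daily sign-in log absent → not met
2. medication administration policy absent → not met
3. condition 'transports children' holds; state licensing certificate absent → not met
4. general liability coverage $1,825,000 ≥ $1,825,000 → met
5. water-quality test 78 days ago vs limit 60 → not met
6. unresolved licensing deficiencies 0 ≤ 0 → met
7. staff certified in CPR 4 ≥ 3 → met
8. staff background re-check 531 days ago vs limit 730 → met
9. lead-paint assessment 604 days ago vs limit 540 → not met
10. abuse-and-molestation coverage $25,000 < $275,000 → not met
11. emergency drill 246 days ago vs limit 270 → met
12. condition 'operates past 7 p.m.' holds; staff certified in pediatric first aid 3 < 4 → not met
Not met: 1, 2, 3, 5, 9, 10, 12

1, 2, 3, 5, 9, 10, 12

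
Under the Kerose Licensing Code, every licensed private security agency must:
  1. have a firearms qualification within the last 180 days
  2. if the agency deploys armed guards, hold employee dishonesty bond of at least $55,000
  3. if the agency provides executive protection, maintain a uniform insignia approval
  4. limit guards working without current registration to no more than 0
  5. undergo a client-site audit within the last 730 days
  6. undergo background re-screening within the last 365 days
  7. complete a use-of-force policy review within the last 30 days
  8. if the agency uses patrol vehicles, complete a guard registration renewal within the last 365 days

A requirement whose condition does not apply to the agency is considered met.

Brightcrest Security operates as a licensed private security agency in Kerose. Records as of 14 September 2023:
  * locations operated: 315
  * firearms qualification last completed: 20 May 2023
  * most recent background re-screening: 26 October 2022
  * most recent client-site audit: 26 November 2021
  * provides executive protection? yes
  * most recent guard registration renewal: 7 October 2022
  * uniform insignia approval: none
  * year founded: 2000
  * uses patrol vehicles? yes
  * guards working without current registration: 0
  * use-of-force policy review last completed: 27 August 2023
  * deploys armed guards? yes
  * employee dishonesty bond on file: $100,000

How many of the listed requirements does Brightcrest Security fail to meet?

1

1. firearms qualification 117 days ago vs limit 180 → met
2. condition 'deploys armed guards' holds; employee dishonesty bond $100,000 ≥ $55,000 → met
3. condition 'provides executive protection' holds; uniform insignia approval absent → not met
4. guards working without current registration 0 ≤ 0 → met
5. client-site audit 657 days ago vs limit 730 → met
6. background re-screening 323 days ago vs limit 365 → met
7. use-of-force policy review 18 days ago vs limit 30 → met
8. condition 'uses patrol vehicles' holds; guard registration renewal 342 days ago vs limit 365 → met
Not met: 1 of 8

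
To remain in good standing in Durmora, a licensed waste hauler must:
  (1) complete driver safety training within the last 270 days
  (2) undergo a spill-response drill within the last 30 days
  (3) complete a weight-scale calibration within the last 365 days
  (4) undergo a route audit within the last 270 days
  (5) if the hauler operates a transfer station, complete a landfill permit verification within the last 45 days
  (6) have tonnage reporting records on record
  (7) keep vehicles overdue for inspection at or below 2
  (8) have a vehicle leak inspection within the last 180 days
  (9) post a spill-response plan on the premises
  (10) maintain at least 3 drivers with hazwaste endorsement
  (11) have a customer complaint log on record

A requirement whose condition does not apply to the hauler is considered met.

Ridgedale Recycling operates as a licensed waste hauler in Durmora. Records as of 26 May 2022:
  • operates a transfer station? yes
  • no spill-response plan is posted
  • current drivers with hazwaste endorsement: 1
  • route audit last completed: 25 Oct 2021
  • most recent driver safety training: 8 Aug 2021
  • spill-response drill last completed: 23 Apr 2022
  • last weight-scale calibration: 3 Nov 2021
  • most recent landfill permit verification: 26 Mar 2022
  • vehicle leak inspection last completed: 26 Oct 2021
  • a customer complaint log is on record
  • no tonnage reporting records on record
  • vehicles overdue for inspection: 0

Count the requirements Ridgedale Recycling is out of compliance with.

1. driver safety training 291 days ago vs limit 270 → not met
2. spill-response drill 33 days ago vs limit 30 → not met
3. weight-scale calibration 204 days ago vs limit 365 → met
4. route audit 213 days ago vs limit 270 → met
5. condition 'operates a transfer station' holds; landfill permit verification 61 days ago vs limit 45 → not met
6. tonnage reporting records absent → not met
7. vehicles overdue for inspection 0 ≤ 2 → met
8. vehicle leak inspection 212 days ago vs limit 180 → not met
9. spill-response plan absent → not met
10. drivers with hazwaste endorsement 1 < 3 → not met
11. customer complaint log present → met
Not met: 7 of 11

7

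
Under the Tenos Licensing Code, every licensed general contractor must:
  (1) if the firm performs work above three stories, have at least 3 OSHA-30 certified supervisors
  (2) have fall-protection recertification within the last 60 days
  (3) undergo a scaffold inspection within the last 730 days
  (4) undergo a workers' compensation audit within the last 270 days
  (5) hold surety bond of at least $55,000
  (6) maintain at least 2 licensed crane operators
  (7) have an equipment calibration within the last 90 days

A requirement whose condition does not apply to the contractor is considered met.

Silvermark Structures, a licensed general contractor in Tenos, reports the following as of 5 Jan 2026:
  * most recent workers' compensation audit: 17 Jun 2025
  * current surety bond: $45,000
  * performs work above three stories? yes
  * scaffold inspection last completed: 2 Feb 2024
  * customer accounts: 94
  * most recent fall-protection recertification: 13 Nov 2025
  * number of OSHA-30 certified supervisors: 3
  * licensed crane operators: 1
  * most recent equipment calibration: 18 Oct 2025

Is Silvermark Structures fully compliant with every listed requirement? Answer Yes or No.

1. condition 'performs work above three stories' holds; OSHA-30 certified supervisors 3 ≥ 3 → met
2. fall-protection recertification 53 days ago vs limit 60 → met
3. scaffold inspection 703 days ago vs limit 730 → met
4. workers' compensation audit 202 days ago vs limit 270 → met
5. surety bond $45,000 < $55,000 → not met
6. licensed crane operators 1 < 2 → not met
7. equipment calibration 79 days ago vs limit 90 → met
Not met: 5, 6

No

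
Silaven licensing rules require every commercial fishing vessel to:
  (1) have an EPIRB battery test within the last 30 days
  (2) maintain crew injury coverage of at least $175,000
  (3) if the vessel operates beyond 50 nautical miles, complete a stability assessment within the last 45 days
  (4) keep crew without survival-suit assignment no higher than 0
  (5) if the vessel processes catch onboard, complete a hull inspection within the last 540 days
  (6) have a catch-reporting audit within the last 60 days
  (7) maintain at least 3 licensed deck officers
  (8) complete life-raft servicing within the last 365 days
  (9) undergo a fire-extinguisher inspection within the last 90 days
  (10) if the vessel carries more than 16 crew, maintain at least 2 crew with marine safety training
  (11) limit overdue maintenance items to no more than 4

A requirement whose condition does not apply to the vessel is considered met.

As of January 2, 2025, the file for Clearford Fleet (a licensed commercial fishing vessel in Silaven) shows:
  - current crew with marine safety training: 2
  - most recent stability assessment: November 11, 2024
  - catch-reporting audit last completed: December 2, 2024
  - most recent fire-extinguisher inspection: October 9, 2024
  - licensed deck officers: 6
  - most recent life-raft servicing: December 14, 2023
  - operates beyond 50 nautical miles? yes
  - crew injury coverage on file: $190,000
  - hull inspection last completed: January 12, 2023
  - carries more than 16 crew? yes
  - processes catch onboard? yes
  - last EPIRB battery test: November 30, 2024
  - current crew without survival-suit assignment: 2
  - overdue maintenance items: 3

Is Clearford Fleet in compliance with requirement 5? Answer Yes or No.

No

5. condition 'processes catch onboard' holds; hull inspection 721 days ago vs limit 540 → not met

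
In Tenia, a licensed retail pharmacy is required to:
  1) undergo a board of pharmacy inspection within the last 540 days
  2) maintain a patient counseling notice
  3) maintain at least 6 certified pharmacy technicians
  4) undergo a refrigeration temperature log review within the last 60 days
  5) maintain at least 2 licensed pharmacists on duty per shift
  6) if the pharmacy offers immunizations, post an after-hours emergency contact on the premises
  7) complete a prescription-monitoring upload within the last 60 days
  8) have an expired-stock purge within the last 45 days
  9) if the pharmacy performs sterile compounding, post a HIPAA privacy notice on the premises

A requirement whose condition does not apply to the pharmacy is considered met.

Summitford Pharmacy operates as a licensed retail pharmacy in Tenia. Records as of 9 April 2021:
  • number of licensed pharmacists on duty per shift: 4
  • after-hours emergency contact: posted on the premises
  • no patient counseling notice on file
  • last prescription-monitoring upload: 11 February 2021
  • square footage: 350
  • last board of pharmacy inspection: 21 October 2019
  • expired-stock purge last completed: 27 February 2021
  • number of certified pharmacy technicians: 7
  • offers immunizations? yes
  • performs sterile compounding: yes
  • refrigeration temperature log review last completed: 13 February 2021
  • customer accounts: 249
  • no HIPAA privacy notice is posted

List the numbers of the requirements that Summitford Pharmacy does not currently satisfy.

1. board of pharmacy inspection 536 days ago vs limit 540 → met
2. patient counseling notice absent → not met
3. certified pharmacy technicians 7 ≥ 6 → met
4. refrigeration temperature log review 55 days ago vs limit 60 → met
5. licensed pharmacists on duty per shift 4 ≥ 2 → met
6. condition 'offers immunizations' holds; after-hours emergency contact present → met
7. prescription-monitoring upload 57 days ago vs limit 60 → met
8. expired-stock purge 41 days ago vs limit 45 → met
9. condition 'performs sterile compounding' holds; HIPAA privacy notice absent → not met
Not met: 2, 9

2, 9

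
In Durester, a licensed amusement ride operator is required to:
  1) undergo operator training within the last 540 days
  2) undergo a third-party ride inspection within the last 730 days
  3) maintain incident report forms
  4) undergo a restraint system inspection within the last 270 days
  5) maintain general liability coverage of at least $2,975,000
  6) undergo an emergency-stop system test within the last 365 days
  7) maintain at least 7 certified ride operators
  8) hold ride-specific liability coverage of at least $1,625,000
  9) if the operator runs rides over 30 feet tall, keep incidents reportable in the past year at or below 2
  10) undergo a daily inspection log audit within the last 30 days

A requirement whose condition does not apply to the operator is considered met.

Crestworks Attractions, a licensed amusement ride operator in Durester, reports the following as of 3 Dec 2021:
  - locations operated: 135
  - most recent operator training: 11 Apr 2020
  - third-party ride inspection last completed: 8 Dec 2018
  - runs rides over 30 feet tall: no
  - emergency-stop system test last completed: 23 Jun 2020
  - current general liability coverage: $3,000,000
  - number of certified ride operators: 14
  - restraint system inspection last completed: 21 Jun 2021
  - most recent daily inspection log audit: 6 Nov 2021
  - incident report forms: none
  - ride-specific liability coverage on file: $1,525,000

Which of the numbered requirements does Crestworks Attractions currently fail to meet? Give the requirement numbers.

1. operator training 601 days ago vs limit 540 → not met
2. third-party ride inspection 1091 days ago vs limit 730 → not met
3. incident report forms absent → not met
4. restraint system inspection 165 days ago vs limit 270 → met
5. general liability coverage $3,000,000 ≥ $2,975,000 → met
6. emergency-stop system test 528 days ago vs limit 365 → not met
7. certified ride operators 14 ≥ 7 → met
8. ride-specific liability coverage $1,525,000 < $1,625,000 → not met
9. condition 'runs rides over 30 feet tall' does not hold → requirement n/a → met
10. daily inspection log audit 27 days ago vs limit 30 → met
Not met: 1, 2, 3, 6, 8

1, 2, 3, 6, 8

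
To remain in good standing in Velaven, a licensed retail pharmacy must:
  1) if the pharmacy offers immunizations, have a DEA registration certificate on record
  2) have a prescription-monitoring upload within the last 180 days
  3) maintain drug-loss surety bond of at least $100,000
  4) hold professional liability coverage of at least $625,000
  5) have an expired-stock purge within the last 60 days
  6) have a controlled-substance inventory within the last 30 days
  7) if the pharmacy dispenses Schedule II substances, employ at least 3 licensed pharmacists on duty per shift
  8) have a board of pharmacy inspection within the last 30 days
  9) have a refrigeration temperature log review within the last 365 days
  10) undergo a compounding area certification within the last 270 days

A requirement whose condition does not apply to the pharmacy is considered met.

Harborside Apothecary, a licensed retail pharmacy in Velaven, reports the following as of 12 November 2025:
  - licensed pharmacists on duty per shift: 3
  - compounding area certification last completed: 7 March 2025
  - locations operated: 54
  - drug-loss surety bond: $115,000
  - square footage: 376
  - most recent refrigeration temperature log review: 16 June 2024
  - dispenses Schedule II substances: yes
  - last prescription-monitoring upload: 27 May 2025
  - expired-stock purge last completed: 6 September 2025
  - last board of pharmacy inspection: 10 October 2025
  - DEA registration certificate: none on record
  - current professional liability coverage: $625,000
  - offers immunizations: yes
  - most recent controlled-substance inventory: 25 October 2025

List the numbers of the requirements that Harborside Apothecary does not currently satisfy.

1, 5, 8, 9

1. condition 'offers immunizations' holds; DEA registration certificate absent → not met
2. prescription-monitoring upload 169 days ago vs limit 180 → met
3. drug-loss surety bond $115,000 ≥ $100,000 → met
4. professional liability coverage $625,000 ≥ $625,000 → met
5. expired-stock purge 67 days ago vs limit 60 → not met
6. controlled-substance inventory 18 days ago vs limit 30 → met
7. condition 'dispenses Schedule II substances' holds; licensed pharmacists on duty per shift 3 ≥ 3 → met
8. board of pharmacy inspection 33 days ago vs limit 30 → not met
9. refrigeration temperature log review 514 days ago vs limit 365 → not met
10. compounding area certification 250 days ago vs limit 270 → met
Not met: 1, 5, 8, 9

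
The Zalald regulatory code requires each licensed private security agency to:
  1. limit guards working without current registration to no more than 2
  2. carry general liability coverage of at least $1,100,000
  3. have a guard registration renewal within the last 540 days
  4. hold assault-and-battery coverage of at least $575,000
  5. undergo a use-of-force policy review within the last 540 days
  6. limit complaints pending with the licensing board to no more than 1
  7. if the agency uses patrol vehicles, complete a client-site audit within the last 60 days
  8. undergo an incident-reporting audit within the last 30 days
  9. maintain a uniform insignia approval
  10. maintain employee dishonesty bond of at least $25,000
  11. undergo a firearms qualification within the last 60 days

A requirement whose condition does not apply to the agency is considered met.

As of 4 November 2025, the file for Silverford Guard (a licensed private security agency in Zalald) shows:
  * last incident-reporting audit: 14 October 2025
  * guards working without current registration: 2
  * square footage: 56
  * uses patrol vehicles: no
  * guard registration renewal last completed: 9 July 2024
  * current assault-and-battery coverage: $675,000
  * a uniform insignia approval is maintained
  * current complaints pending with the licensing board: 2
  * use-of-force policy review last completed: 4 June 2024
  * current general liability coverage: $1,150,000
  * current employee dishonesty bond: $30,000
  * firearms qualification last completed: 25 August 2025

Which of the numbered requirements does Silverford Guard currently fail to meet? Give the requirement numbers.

6, 11

1. guards working without current registration 2 ≤ 2 → met
2. general liability coverage $1,150,000 ≥ $1,100,000 → met
3. guard registration renewal 483 days ago vs limit 540 → met
4. assault-and-battery coverage $675,000 ≥ $575,000 → met
5. use-of-force policy review 518 days ago vs limit 540 → met
6. complaints pending with the licensing board 2 > 1 → not met
7. condition 'uses patrol vehicles' does not hold → requirement n/a → met
8. incident-reporting audit 21 days ago vs limit 30 → met
9. uniform insignia approval present → met
10. employee dishonesty bond $30,000 ≥ $25,000 → met
11. firearms qualification 71 days ago vs limit 60 → not met
Not met: 6, 11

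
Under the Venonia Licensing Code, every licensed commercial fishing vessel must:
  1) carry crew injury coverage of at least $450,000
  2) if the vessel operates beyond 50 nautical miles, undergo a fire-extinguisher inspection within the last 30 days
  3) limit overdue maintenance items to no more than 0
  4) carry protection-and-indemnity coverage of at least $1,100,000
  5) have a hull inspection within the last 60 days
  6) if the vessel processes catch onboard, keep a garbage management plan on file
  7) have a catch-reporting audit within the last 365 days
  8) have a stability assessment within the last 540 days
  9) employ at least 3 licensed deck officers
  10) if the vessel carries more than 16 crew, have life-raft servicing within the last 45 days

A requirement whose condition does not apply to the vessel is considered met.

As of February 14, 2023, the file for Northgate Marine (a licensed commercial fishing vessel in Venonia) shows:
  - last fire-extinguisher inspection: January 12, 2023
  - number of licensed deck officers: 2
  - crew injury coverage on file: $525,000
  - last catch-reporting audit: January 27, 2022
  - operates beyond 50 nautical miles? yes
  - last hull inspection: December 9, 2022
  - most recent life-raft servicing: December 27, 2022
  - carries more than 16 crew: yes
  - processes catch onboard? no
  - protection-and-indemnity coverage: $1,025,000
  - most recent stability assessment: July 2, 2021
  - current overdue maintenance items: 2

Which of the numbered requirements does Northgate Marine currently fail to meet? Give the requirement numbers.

2, 3, 4, 5, 7, 8, 9, 10

1. crew injury coverage $525,000 ≥ $450,000 → met
2. condition 'operates beyond 50 nautical miles' holds; fire-extinguisher inspection 33 days ago vs limit 30 → not met
3. overdue maintenance items 2 > 0 → not met
4. protection-and-indemnity coverage $1,025,000 < $1,100,000 → not met
5. hull inspection 67 days ago vs limit 60 → not met
6. condition 'processes catch onboard' does not hold → requirement n/a → met
7. catch-reporting audit 383 days ago vs limit 365 → not met
8. stability assessment 592 days ago vs limit 540 → not met
9. licensed deck officers 2 < 3 → not met
10. condition 'carries more than 16 crew' holds; life-raft servicing 49 days ago vs limit 45 → not met
Not met: 2, 3, 4, 5, 7, 8, 9, 10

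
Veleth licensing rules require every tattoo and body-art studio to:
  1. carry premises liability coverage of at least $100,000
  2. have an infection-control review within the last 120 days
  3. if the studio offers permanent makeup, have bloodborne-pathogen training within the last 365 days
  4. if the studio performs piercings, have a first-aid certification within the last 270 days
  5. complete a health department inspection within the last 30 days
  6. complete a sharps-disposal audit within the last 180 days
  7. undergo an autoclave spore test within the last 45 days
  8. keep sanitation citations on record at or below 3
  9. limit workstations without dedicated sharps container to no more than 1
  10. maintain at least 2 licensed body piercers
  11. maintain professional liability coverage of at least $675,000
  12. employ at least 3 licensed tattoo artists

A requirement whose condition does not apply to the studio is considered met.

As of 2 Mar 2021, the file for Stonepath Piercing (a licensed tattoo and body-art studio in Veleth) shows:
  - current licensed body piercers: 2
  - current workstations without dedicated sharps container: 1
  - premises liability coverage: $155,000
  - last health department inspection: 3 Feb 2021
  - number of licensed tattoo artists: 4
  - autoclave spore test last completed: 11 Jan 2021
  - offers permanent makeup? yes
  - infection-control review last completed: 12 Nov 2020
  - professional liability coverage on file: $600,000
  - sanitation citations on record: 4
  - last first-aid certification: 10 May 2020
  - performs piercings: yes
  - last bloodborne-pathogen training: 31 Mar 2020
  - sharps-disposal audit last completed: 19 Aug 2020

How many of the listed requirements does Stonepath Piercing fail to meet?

5

1. premises liability coverage $155,000 ≥ $100,000 → met
2. infection-control review 110 days ago vs limit 120 → met
3. condition 'offers permanent makeup' holds; bloodborne-pathogen training 336 days ago vs limit 365 → met
4. condition 'performs piercings' holds; first-aid certification 296 days ago vs limit 270 → not met
5. health department inspection 27 days ago vs limit 30 → met
6. sharps-disposal audit 195 days ago vs limit 180 → not met
7. autoclave spore test 50 days ago vs limit 45 → not met
8. sanitation citations on record 4 > 3 → not met
9. workstations without dedicated sharps container 1 ≤ 1 → met
10. licensed body piercers 2 ≥ 2 → met
11. professional liability coverage $600,000 < $675,000 → not met
12. licensed tattoo artists 4 ≥ 3 → met
Not met: 5 of 12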